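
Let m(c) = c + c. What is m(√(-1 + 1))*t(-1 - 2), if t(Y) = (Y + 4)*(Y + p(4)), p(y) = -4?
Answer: 0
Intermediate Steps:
m(c) = 2*c
t(Y) = (-4 + Y)*(4 + Y) (t(Y) = (Y + 4)*(Y - 4) = (4 + Y)*(-4 + Y) = (-4 + Y)*(4 + Y))
m(√(-1 + 1))*t(-1 - 2) = (2*√(-1 + 1))*(-16 + (-1 - 2)²) = (2*√0)*(-16 + (-3)²) = (2*0)*(-16 + 9) = 0*(-7) = 0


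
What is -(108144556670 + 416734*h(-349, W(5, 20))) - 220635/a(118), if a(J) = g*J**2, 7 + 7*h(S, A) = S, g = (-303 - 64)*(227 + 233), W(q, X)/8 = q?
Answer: -355824207332273350407/3290909552 ≈ -1.0812e+11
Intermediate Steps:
W(q, X) = 8*q
g = -168820 (g = -367*460 = -168820)
h(S, A) = -1 + S/7
a(J) = -168820*J**2
-(108144556670 + 416734*h(-349, W(5, 20))) - 220635/a(118) = -(108144139936 - 145440166/7) - 220635/((-168820*118**2)) = -416734/(1/((-1 - 349/7) + 259505)) - 220635/((-168820*13924)) = -416734/(1/(-356/7 + 259505)) - 220635/(-2350649680) = -416734/(1/(1816179/7)) - 220635*(-1/2350649680) = -416734/7/1816179 + 44127/470129936 = -416734*1816179/7 + 44127/470129936 = -756863539386/7 + 44127/470129936 = -355824207332273350407/3290909552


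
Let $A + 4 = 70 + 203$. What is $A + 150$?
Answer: $419$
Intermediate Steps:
$A = 269$ ($A = -4 + \left(70 + 203\right) = -4 + 273 = 269$)
$A + 150 = 269 + 150 = 419$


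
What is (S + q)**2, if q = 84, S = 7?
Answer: 8281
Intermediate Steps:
(S + q)**2 = (7 + 84)**2 = 91**2 = 8281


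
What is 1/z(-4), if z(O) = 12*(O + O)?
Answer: -1/96 ≈ -0.010417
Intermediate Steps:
z(O) = 24*O (z(O) = 12*(2*O) = 24*O)
1/z(-4) = 1/(24*(-4)) = 1/(-96) = -1/96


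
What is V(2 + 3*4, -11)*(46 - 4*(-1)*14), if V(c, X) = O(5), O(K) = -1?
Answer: -102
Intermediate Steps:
V(c, X) = -1
V(2 + 3*4, -11)*(46 - 4*(-1)*14) = -(46 - 4*(-1)*14) = -(46 + 4*14) = -(46 + 56) = -1*102 = -102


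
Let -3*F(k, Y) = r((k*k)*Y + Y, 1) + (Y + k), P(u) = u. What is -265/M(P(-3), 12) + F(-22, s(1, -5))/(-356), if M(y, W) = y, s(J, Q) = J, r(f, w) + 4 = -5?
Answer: 47155/534 ≈ 88.305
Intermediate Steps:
r(f, w) = -9 (r(f, w) = -4 - 5 = -9)
F(k, Y) = 3 - Y/3 - k/3 (F(k, Y) = -(-9 + (Y + k))/3 = -(-9 + Y + k)/3 = 3 - Y/3 - k/3)
-265/M(P(-3), 12) + F(-22, s(1, -5))/(-356) = -265/(-3) + (3 - 1/3*1 - 1/3*(-22))/(-356) = -265*(-1/3) + (3 - 1/3 + 22/3)*(-1/356) = 265/3 + 10*(-1/356) = 265/3 - 5/178 = 47155/534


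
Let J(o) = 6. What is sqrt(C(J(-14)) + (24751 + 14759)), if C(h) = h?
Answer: 2*sqrt(9879) ≈ 198.79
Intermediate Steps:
sqrt(C(J(-14)) + (24751 + 14759)) = sqrt(6 + (24751 + 14759)) = sqrt(6 + 39510) = sqrt(39516) = 2*sqrt(9879)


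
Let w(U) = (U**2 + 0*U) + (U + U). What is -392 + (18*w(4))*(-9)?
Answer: -4280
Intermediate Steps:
w(U) = U**2 + 2*U (w(U) = (U**2 + 0) + 2*U = U**2 + 2*U)
-392 + (18*w(4))*(-9) = -392 + (18*(4*(2 + 4)))*(-9) = -392 + (18*(4*6))*(-9) = -392 + (18*24)*(-9) = -392 + 432*(-9) = -392 - 3888 = -4280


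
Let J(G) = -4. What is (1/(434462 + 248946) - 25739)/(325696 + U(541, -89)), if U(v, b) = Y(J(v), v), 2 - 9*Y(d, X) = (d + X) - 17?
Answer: -158312146599/2002895262368 ≈ -0.079042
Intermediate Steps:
Y(d, X) = 19/9 - X/9 - d/9 (Y(d, X) = 2/9 - ((d + X) - 17)/9 = 2/9 - ((X + d) - 17)/9 = 2/9 - (-17 + X + d)/9 = 2/9 + (17/9 - X/9 - d/9) = 19/9 - X/9 - d/9)
U(v, b) = 23/9 - v/9 (U(v, b) = 19/9 - v/9 - 1/9*(-4) = 19/9 - v/9 + 4/9 = 23/9 - v/9)
(1/(434462 + 248946) - 25739)/(325696 + U(541, -89)) = (1/(434462 + 248946) - 25739)/(325696 + (23/9 - 1/9*541)) = (1/683408 - 25739)/(325696 + (23/9 - 541/9)) = (1/683408 - 25739)/(325696 - 518/9) = -17590238511/(683408*2930746/9) = -17590238511/683408*9/2930746 = -158312146599/2002895262368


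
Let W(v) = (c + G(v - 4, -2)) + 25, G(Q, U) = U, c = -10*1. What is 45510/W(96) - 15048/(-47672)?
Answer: 271218543/77467 ≈ 3501.1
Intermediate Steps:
c = -10
W(v) = 13 (W(v) = (-10 - 2) + 25 = -12 + 25 = 13)
45510/W(96) - 15048/(-47672) = 45510/13 - 15048/(-47672) = 45510*(1/13) - 15048*(-1/47672) = 45510/13 + 1881/5959 = 271218543/77467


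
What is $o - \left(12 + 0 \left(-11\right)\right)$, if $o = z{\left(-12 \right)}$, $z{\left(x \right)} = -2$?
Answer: $-14$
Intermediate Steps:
$o = -2$
$o - \left(12 + 0 \left(-11\right)\right) = -2 - \left(12 + 0 \left(-11\right)\right) = -2 - \left(12 + 0\right) = -2 - 12 = -14$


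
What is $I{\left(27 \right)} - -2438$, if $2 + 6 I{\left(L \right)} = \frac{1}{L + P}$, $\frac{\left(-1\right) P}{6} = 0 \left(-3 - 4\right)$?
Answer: $\frac{394903}{162} \approx 2437.7$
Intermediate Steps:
$P = 0$ ($P = - 6 \cdot 0 \left(-3 - 4\right) = - 6 \cdot 0 \left(-7\right) = \left(-6\right) 0 = 0$)
$I{\left(L \right)} = - \frac{1}{3} + \frac{1}{6 L}$ ($I{\left(L \right)} = - \frac{1}{3} + \frac{1}{6 \left(L + 0\right)} = - \frac{1}{3} + \frac{1}{6 L}$)
$I{\left(27 \right)} - -2438 = \frac{1 - 54}{6 \cdot 27} - -2438 = \frac{1}{6} \cdot \frac{1}{27} \left(1 - 54\right) + 2438 = \frac{1}{6} \cdot \frac{1}{27} \left(-53\right) + 2438 = - \frac{53}{162} + 2438 = \frac{394903}{162}$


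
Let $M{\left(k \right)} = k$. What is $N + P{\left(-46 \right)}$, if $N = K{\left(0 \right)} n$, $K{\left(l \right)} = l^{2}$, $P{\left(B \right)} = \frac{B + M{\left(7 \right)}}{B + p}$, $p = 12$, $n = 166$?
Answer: $\frac{39}{34} \approx 1.1471$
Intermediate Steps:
$P{\left(B \right)} = \frac{7 + B}{12 + B}$ ($P{\left(B \right)} = \frac{B + 7}{B + 12} = \frac{7 + B}{12 + B}$)
$N = 0$ ($N = 0^{2} \cdot 166 = 0 \cdot 166 = 0$)
$N + P{\left(-46 \right)} = 0 + \frac{7 - 46}{12 - 46} = 0 + \frac{1}{-34} \left(-39\right) = 0 - - \frac{39}{34} = 0 + \frac{39}{34} = \frac{39}{34}$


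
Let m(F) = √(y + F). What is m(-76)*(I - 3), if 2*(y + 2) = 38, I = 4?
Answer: I*√59 ≈ 7.6811*I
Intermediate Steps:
y = 17 (y = -2 + (½)*38 = -2 + 19 = 17)
m(F) = √(17 + F)
m(-76)*(I - 3) = √(17 - 76)*(4 - 3) = √(-59)*1 = (I*√59)*1 = I*√59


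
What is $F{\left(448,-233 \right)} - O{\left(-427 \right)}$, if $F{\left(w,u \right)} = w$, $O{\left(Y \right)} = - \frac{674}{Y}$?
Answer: $\frac{190622}{427} \approx 446.42$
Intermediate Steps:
$F{\left(448,-233 \right)} - O{\left(-427 \right)} = 448 - - \frac{674}{-427} = 448 - \left(-674\right) \left(- \frac{1}{427}\right) = 448 - \frac{674}{427} = \frac{190622}{427}$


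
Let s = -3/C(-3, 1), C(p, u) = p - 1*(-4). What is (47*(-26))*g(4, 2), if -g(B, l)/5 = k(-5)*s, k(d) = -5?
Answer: 91650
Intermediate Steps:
C(p, u) = 4 + p (C(p, u) = p + 4 = 4 + p)
s = -3 (s = -3/(4 - 3) = -3/1 = -3*1 = -3)
g(B, l) = -75 (g(B, l) = -(-25)*(-3) = -5*15 = -75)
(47*(-26))*g(4, 2) = (47*(-26))*(-75) = -1222*(-75) = 91650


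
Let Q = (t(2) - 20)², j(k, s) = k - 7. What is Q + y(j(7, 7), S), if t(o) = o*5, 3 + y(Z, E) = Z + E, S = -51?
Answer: 46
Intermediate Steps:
j(k, s) = -7 + k
y(Z, E) = -3 + E + Z (y(Z, E) = -3 + (Z + E) = -3 + (E + Z) = -3 + E + Z)
t(o) = 5*o
Q = 100 (Q = (5*2 - 20)² = (10 - 20)² = (-10)² = 100)
Q + y(j(7, 7), S) = 100 + (-3 - 51 + (-7 + 7)) = 100 + (-3 - 51 + 0) = 100 - 54 = 46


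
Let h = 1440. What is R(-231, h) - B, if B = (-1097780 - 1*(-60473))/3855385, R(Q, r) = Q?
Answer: -889556628/3855385 ≈ -230.73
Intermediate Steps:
B = -1037307/3855385 (B = (-1097780 + 60473)*(1/3855385) = -1037307*1/3855385 = -1037307/3855385 ≈ -0.26905)
R(-231, h) - B = -231 - 1*(-1037307/3855385) = -231 + 1037307/3855385 = -889556628/3855385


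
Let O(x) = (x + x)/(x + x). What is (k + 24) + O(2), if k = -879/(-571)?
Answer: 15154/571 ≈ 26.539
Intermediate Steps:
k = 879/571 (k = -879*(-1/571) = 879/571 ≈ 1.5394)
O(x) = 1 (O(x) = (2*x)/((2*x)) = (2*x)*(1/(2*x)) = 1)
(k + 24) + O(2) = (879/571 + 24) + 1 = 14583/571 + 1 = 15154/571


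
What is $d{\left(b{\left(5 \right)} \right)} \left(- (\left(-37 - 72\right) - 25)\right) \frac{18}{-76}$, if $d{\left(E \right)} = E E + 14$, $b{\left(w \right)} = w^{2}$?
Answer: $- \frac{385317}{19} \approx -20280.0$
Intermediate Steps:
$d{\left(E \right)} = 14 + E^{2}$ ($d{\left(E \right)} = E^{2} + 14 = 14 + E^{2}$)
$d{\left(b{\left(5 \right)} \right)} \left(- (\left(-37 - 72\right) - 25)\right) \frac{18}{-76} = \left(14 + \left(5^{2}\right)^{2}\right) \left(- (\left(-37 - 72\right) - 25)\right) \frac{18}{-76} = \left(14 + 25^{2}\right) \left(- (-109 - 25)\right) 18 \left(- \frac{1}{76}\right) = \left(14 + 625\right) \left(\left(-1\right) \left(-134\right)\right) \left(- \frac{9}{38}\right) = 639 \cdot 134 \left(- \frac{9}{38}\right) = 85626 \left(- \frac{9}{38}\right) = - \frac{385317}{19}$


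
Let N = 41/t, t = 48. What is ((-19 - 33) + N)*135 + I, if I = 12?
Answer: -110283/16 ≈ -6892.7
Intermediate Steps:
N = 41/48 ≈ 0.85417
((-19 - 33) + N)*135 + I = ((-19 - 33) + 41/48)*135 + 12 = (-52 + 41/48)*135 + 12 = -2455/48*135 + 12 = -110475/16 + 12 = -110283/16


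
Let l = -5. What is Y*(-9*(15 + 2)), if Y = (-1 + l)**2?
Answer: -5508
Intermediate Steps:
Y = 36 (Y = (-1 - 5)**2 = (-6)**2 = 36)
Y*(-9*(15 + 2)) = 36*(-9*(15 + 2)) = 36*(-9*17) = 36*(-153) = -5508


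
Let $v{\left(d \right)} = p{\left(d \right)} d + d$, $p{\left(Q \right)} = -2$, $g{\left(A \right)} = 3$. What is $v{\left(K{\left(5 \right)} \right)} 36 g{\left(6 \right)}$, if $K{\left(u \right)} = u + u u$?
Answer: $-3240$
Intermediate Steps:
$K{\left(u \right)} = u + u^{2}$
$v{\left(d \right)} = - d$ ($v{\left(d \right)} = - 2 d + d = - d$)
$v{\left(K{\left(5 \right)} \right)} 36 g{\left(6 \right)} = - 5 \left(1 + 5\right) 36 \cdot 3 = - 5 \cdot 6 \cdot 36 \cdot 3 = \left(-1\right) 30 \cdot 36 \cdot 3 = \left(-30\right) 36 \cdot 3 = \left(-1080\right) 3 = -3240$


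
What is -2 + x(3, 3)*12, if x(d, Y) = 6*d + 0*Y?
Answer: 214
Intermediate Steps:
x(d, Y) = 6*d (x(d, Y) = 6*d + 0 = 6*d)
-2 + x(3, 3)*12 = -2 + (6*3)*12 = -2 + 18*12 = -2 + 216 = 214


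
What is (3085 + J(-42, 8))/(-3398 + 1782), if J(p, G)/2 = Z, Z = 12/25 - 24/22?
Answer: -848039/444400 ≈ -1.9083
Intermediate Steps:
Z = -168/275 (Z = 12*(1/25) - 24*1/22 = 12/25 - 12/11 = -168/275 ≈ -0.61091)
J(p, G) = -336/275 (J(p, G) = 2*(-168/275) = -336/275)
(3085 + J(-42, 8))/(-3398 + 1782) = (3085 - 336/275)/(-3398 + 1782) = (848039/275)/(-1616) = (848039/275)*(-1/1616) = -848039/444400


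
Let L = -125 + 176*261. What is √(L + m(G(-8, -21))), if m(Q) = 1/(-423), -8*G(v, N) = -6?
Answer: 2*√227692111/141 ≈ 214.04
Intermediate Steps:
G(v, N) = ¾ (G(v, N) = -⅛*(-6) = ¾)
m(Q) = -1/423
L = 45811 (L = -125 + 45936 = 45811)
√(L + m(G(-8, -21))) = √(45811 - 1/423) = √(19378052/423) = 2*√227692111/141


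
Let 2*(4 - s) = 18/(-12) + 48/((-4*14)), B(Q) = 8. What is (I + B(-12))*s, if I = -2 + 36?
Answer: 435/2 ≈ 217.50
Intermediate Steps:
I = 34
s = 145/28 (s = 4 - (18/(-12) + 48/((-4*14)))/2 = 4 - (18*(-1/12) + 48/(-56))/2 = 4 - (-3/2 + 48*(-1/56))/2 = 4 - (-3/2 - 6/7)/2 = 4 - ½*(-33/14) = 4 + 33/28 = 145/28 ≈ 5.1786)
(I + B(-12))*s = (34 + 8)*(145/28) = 42*(145/28) = 435/2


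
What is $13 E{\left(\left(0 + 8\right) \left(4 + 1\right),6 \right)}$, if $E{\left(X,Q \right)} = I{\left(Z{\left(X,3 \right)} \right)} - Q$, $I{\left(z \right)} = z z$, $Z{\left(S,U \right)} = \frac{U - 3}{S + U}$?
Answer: $-78$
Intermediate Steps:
$Z{\left(S,U \right)} = \frac{-3 + U}{S + U}$
$I{\left(z \right)} = z^{2}$
$E{\left(X,Q \right)} = - Q$ ($E{\left(X,Q \right)} = \left(\frac{-3 + 3}{X + 3}\right)^{2} - Q = \left(\frac{1}{3 + X} 0\right)^{2} - Q = 0^{2} - Q = 0 - Q = - Q$)
$13 E{\left(\left(0 + 8\right) \left(4 + 1\right),6 \right)} = 13 \left(\left(-1\right) 6\right) = 13 \left(-6\right) = -78$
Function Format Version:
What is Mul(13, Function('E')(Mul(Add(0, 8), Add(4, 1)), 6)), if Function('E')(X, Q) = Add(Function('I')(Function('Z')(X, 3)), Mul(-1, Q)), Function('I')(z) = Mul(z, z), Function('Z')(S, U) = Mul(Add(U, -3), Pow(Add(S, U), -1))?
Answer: -78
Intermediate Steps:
Function('Z')(S, U) = Mul(Pow(Add(S, U), -1), Add(-3, U)) (Function('Z')(S, U) = Mul(Add(-3, U), Pow(Add(S, U), -1)) = Mul(Pow(Add(S, U), -1), Add(-3, U)))
Function('I')(z) = Pow(z, 2)
Function('E')(X, Q) = Mul(-1, Q) (Function('E')(X, Q) = Add(Pow(Mul(Pow(Add(X, 3), -1), Add(-3, 3)), 2), Mul(-1, Q)) = Add(Pow(Mul(Pow(Add(3, X), -1), 0), 2), Mul(-1, Q)) = Add(Pow(0, 2), Mul(-1, Q)) = Add(0, Mul(-1, Q)) = Mul(-1, Q))
Mul(13, Function('E')(Mul(Add(0, 8), Add(4, 1)), 6)) = Mul(13, Mul(-1, 6)) = Mul(13, -6) = -78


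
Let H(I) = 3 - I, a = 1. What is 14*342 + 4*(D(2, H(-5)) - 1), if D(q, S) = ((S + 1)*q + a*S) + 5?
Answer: 4908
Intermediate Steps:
D(q, S) = 5 + S + q*(1 + S) (D(q, S) = ((S + 1)*q + 1*S) + 5 = ((1 + S)*q + S) + 5 = (q*(1 + S) + S) + 5 = (S + q*(1 + S)) + 5 = 5 + S + q*(1 + S))
14*342 + 4*(D(2, H(-5)) - 1) = 14*342 + 4*((5 + (3 - 1*(-5)) + 2 + (3 - 1*(-5))*2) - 1) = 4788 + 4*((5 + (3 + 5) + 2 + (3 + 5)*2) - 1) = 4788 + 4*((5 + 8 + 2 + 8*2) - 1) = 4788 + 4*((5 + 8 + 2 + 16) - 1) = 4788 + 4*(31 - 1) = 4788 + 4*30 = 4788 + 120 = 4908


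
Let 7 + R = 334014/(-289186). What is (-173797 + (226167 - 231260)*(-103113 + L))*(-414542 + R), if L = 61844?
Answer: -12588173274926200080/144593 ≈ -8.7059e+13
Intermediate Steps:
R = -1179158/144593 (R = -7 + 334014/(-289186) = -7 + 334014*(-1/289186) = -7 - 167007/144593 = -1179158/144593 ≈ -8.1550)
(-173797 + (226167 - 231260)*(-103113 + L))*(-414542 + R) = (-173797 + (226167 - 231260)*(-103113 + 61844))*(-414542 - 1179158/144593) = (-173797 - 5093*(-41269))*(-59941050564/144593) = (-173797 + 210183017)*(-59941050564/144593) = 210009220*(-59941050564/144593) = -12588173274926200080/144593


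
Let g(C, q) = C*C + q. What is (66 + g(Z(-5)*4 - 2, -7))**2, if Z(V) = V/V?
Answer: 3969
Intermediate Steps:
Z(V) = 1
g(C, q) = q + C**2 (g(C, q) = C**2 + q = q + C**2)
(66 + g(Z(-5)*4 - 2, -7))**2 = (66 + (-7 + (1*4 - 2)**2))**2 = (66 + (-7 + (4 - 2)**2))**2 = (66 + (-7 + 2**2))**2 = (66 + (-7 + 4))**2 = (66 - 3)**2 = 63**2 = 3969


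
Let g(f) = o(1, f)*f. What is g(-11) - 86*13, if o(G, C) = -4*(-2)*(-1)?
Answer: -1030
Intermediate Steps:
o(G, C) = -8 (o(G, C) = 8*(-1) = -8)
g(f) = -8*f
g(-11) - 86*13 = -8*(-11) - 86*13 = 88 - 1118 = -1030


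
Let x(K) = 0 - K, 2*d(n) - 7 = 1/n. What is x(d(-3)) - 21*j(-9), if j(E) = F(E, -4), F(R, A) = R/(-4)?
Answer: -607/12 ≈ -50.583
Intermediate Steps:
F(R, A) = -R/4 (F(R, A) = R*(-¼) = -R/4)
j(E) = -E/4
d(n) = 7/2 + 1/(2*n)
x(K) = -K
x(d(-3)) - 21*j(-9) = -(1 + 7*(-3))/(2*(-3)) - (-21)*(-9)/4 = -(-1)*(1 - 21)/(2*3) - 21*9/4 = -(-1)*(-20)/(2*3) - 189/4 = -1*10/3 - 189/4 = -10/3 - 189/4 = -607/12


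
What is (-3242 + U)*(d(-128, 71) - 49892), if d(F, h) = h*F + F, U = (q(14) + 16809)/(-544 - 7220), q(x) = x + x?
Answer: 372199012325/1941 ≈ 1.9176e+8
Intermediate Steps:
q(x) = 2*x
U = -16837/7764 (U = (2*14 + 16809)/(-544 - 7220) = (28 + 16809)/(-7764) = 16837*(-1/7764) = -16837/7764 ≈ -2.1686)
d(F, h) = F + F*h (d(F, h) = F*h + F = F + F*h)
(-3242 + U)*(d(-128, 71) - 49892) = (-3242 - 16837/7764)*(-128*(1 + 71) - 49892) = -25187725*(-128*72 - 49892)/7764 = -25187725*(-9216 - 49892)/7764 = -25187725/7764*(-59108) = 372199012325/1941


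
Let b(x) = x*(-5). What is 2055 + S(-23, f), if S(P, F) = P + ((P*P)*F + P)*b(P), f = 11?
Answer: 668572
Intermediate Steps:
b(x) = -5*x
S(P, F) = P - 5*P*(P + F*P²) (S(P, F) = P + ((P*P)*F + P)*(-5*P) = P + (P²*F + P)*(-5*P) = P + (F*P² + P)*(-5*P) = P + (P + F*P²)*(-5*P) = P - 5*P*(P + F*P²))
2055 + S(-23, f) = 2055 - 23*(1 - 5*(-23) - 5*11*(-23)²) = 2055 - 23*(1 + 115 - 5*11*529) = 2055 - 23*(1 + 115 - 29095) = 2055 - 23*(-28979) = 2055 + 666517 = 668572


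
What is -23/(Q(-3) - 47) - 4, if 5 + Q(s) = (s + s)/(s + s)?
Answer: -181/51 ≈ -3.5490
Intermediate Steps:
Q(s) = -4 (Q(s) = -5 + (s + s)/(s + s) = -5 + (2*s)/((2*s)) = -5 + (2*s)*(1/(2*s)) = -5 + 1 = -4)
-23/(Q(-3) - 47) - 4 = -23/(-4 - 47) - 4 = -23/(-51) - 4 = -23*(-1/51) - 4 = 23/51 - 4 = -181/51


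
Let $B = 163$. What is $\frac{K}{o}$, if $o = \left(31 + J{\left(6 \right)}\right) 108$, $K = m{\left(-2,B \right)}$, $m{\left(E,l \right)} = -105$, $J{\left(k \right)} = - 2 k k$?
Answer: $\frac{35}{1476} \approx 0.023713$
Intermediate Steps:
$J{\left(k \right)} = - 2 k^{2}$
$K = -105$
$o = -4428$ ($o = \left(31 - 2 \cdot 6^{2}\right) 108 = \left(31 - 72\right) 108 = \left(-41\right) 108 = -4428$)
$\frac{K}{o} = - \frac{105}{-4428} = \left(-105\right) \left(- \frac{1}{4428}\right) = \frac{35}{1476}$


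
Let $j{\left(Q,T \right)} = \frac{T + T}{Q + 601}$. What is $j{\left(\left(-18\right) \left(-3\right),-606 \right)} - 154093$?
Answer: $- \frac{100932127}{655} \approx -1.5409 \cdot 10^{5}$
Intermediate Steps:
$j{\left(Q,T \right)} = \frac{2 T}{601 + Q}$
$j{\left(\left(-18\right) \left(-3\right),-606 \right)} - 154093 = 2 \left(-606\right) \frac{1}{601 - -54} - 154093 = 2 \left(-606\right) \frac{1}{601 + 54} - 154093 = 2 \left(-606\right) \frac{1}{655} - 154093 = - \frac{1212}{655} - 154093 = - \frac{100932127}{655}$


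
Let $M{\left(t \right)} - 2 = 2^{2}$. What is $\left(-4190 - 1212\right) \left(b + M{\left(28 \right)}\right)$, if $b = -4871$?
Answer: $26280730$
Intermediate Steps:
$M{\left(t \right)} = 6$ ($M{\left(t \right)} = 2 + 2^{2} = 2 + 4 = 6$)
$\left(-4190 - 1212\right) \left(b + M{\left(28 \right)}\right) = \left(-4190 - 1212\right) \left(-4871 + 6\right) = \left(-5402\right) \left(-4865\right) = 26280730$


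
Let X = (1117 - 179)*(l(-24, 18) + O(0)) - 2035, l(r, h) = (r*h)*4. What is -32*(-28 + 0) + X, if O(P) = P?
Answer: -1622003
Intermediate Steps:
l(r, h) = 4*h*r (l(r, h) = (h*r)*4 = 4*h*r)
X = -1622899 (X = (1117 - 179)*(4*18*(-24) + 0) - 2035 = 938*(-1728 + 0) - 2035 = 938*(-1728) - 2035 = -1620864 - 2035 = -1622899)
-32*(-28 + 0) + X = -32*(-28 + 0) - 1622899 = -32*(-28) - 1622899 = 896 - 1622899 = -1622003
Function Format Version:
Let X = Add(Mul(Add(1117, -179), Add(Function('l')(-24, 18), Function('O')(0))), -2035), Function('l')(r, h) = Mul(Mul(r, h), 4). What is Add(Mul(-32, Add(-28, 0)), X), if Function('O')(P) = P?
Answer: -1622003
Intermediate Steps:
Function('l')(r, h) = Mul(4, h, r) (Function('l')(r, h) = Mul(Mul(h, r), 4) = Mul(4, h, r))
X = -1622899 (X = Add(Mul(Add(1117, -179), Add(Mul(4, 18, -24), 0)), -2035) = Add(Mul(938, Add(-1728, 0)), -2035) = Add(Mul(938, -1728), -2035) = Add(-1620864, -2035) = -1622899)
Add(Mul(-32, Add(-28, 0)), X) = Add(Mul(-32, Add(-28, 0)), -1622899) = Add(Mul(-32, -28), -1622899) = Add(896, -1622899) = -1622003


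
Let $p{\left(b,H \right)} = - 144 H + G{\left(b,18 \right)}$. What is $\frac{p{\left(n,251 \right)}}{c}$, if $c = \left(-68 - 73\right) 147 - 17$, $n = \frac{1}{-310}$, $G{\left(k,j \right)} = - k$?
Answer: $\frac{11204639}{6430640} \approx 1.7424$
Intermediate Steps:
$n = - \frac{1}{310} \approx -0.0032258$
$p{\left(b,H \right)} = - b - 144 H$ ($p{\left(b,H \right)} = - 144 H - b = - b - 144 H$)
$c = -20744$ ($c = \left(-141\right) 147 - 17 = -20727 - 17 = -20744$)
$\frac{p{\left(n,251 \right)}}{c} = \frac{\left(-1\right) \left(- \frac{1}{310}\right) - 36144}{-20744} = \left(\frac{1}{310} - 36144\right) \left(- \frac{1}{20744}\right) = \left(- \frac{11204639}{310}\right) \left(- \frac{1}{20744}\right) = \frac{11204639}{6430640}$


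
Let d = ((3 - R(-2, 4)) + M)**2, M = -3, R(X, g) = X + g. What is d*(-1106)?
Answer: -4424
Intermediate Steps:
d = 4 (d = ((3 - (-2 + 4)) - 3)**2 = ((3 - 1*2) - 3)**2 = ((3 - 2) - 3)**2 = (1 - 3)**2 = (-2)**2 = 4)
d*(-1106) = 4*(-1106) = -4424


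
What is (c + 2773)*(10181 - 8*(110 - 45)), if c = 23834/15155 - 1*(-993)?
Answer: 551619565804/15155 ≈ 3.6399e+7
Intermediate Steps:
c = 15072749/15155 (c = 23834*(1/15155) + 993 = 23834/15155 + 993 = 15072749/15155 ≈ 994.57)
(c + 2773)*(10181 - 8*(110 - 45)) = (15072749/15155 + 2773)*(10181 - 8*(110 - 45)) = 57097564*(10181 - 8*65)/15155 = 57097564*(10181 - 520)/15155 = (57097564/15155)*9661 = 551619565804/15155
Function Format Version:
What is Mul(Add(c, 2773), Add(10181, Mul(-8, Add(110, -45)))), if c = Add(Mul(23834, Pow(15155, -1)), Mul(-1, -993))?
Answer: Rational(551619565804, 15155) ≈ 3.6399e+7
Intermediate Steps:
c = Rational(15072749, 15155) (c = Add(Mul(23834, Rational(1, 15155)), 993) = Add(Rational(23834, 15155), 993) = Rational(15072749, 15155) ≈ 994.57)
Mul(Add(c, 2773), Add(10181, Mul(-8, Add(110, -45)))) = Mul(Add(Rational(15072749, 15155), 2773), Add(10181, Mul(-8, Add(110, -45)))) = Mul(Rational(57097564, 15155), Add(10181, Mul(-8, 65))) = Mul(Rational(57097564, 15155), Add(10181, -520)) = Mul(Rational(57097564, 15155), 9661) = Rational(551619565804, 15155)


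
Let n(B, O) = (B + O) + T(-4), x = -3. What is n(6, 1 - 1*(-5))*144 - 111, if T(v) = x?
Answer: 1185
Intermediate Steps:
T(v) = -3
n(B, O) = -3 + B + O (n(B, O) = (B + O) - 3 = -3 + B + O)
n(6, 1 - 1*(-5))*144 - 111 = (-3 + 6 + (1 - 1*(-5)))*144 - 111 = (-3 + 6 + (1 + 5))*144 - 111 = (-3 + 6 + 6)*144 - 111 = 9*144 - 111 = 1296 - 111 = 1185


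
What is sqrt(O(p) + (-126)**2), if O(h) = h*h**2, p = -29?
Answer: I*sqrt(8513) ≈ 92.266*I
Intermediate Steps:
O(h) = h**3
sqrt(O(p) + (-126)**2) = sqrt((-29)**3 + (-126)**2) = sqrt(-24389 + 15876) = sqrt(-8513) = I*sqrt(8513)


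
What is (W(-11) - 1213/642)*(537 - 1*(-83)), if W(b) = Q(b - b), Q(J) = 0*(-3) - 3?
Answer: -973090/321 ≈ -3031.4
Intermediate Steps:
Q(J) = -3 (Q(J) = 0 - 3 = -3)
W(b) = -3
(W(-11) - 1213/642)*(537 - 1*(-83)) = (-3 - 1213/642)*(537 - 1*(-83)) = (-3 - 1213*1/642)*(537 + 83) = (-3 - 1213/642)*620 = -3139/642*620 = -973090/321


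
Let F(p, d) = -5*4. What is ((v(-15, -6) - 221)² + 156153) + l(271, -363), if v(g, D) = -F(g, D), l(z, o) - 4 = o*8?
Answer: 193654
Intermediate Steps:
F(p, d) = -20
l(z, o) = 4 + 8*o (l(z, o) = 4 + o*8 = 4 + 8*o)
v(g, D) = 20 (v(g, D) = -1*(-20) = 20)
((v(-15, -6) - 221)² + 156153) + l(271, -363) = ((20 - 221)² + 156153) + (4 + 8*(-363)) = ((-201)² + 156153) + (4 - 2904) = (40401 + 156153) - 2900 = 196554 - 2900 = 193654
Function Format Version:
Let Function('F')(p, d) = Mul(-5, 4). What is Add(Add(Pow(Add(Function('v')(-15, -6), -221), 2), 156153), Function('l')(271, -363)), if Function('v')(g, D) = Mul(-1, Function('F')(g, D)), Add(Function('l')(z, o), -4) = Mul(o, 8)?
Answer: 193654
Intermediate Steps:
Function('F')(p, d) = -20
Function('l')(z, o) = Add(4, Mul(8, o)) (Function('l')(z, o) = Add(4, Mul(o, 8)) = Add(4, Mul(8, o)))
Function('v')(g, D) = 20 (Function('v')(g, D) = Mul(-1, -20) = 20)
Add(Add(Pow(Add(Function('v')(-15, -6), -221), 2), 156153), Function('l')(271, -363)) = Add(Add(Pow(Add(20, -221), 2), 156153), Add(4, Mul(8, -363))) = Add(Add(Pow(-201, 2), 156153), Add(4, -2904)) = Add(Add(40401, 156153), -2900) = Add(196554, -2900) = 193654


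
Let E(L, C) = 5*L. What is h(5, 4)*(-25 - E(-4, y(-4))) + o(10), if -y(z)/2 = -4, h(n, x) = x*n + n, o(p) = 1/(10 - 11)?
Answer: -126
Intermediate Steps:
o(p) = -1 (o(p) = 1/(-1) = -1)
h(n, x) = n + n*x (h(n, x) = n*x + n = n + n*x)
y(z) = 8 (y(z) = -2*(-4) = 8)
h(5, 4)*(-25 - E(-4, y(-4))) + o(10) = (5*(1 + 4))*(-25 - 5*(-4)) - 1 = (5*5)*(-25 - 1*(-20)) - 1 = 25*(-25 + 20) - 1 = 25*(-5) - 1 = -125 - 1 = -126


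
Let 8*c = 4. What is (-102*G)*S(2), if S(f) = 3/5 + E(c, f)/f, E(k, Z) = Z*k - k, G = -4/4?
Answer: 867/10 ≈ 86.700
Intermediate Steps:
c = ½ (c = (⅛)*4 = ½ ≈ 0.50000)
G = -1 (G = -4*¼ = -1)
E(k, Z) = -k + Z*k
S(f) = ⅗ + (-½ + f/2)/f (S(f) = 3/5 + ((-1 + f)/2)/f = 3*(⅕) + (-½ + f/2)/f = ⅗ + (-½ + f/2)/f)
(-102*G)*S(2) = (-102*(-1))*((⅒)*(-5 + 11*2)/2) = 102*((⅒)*(½)*(-5 + 22)) = 102*((⅒)*(½)*17) = 102*(17/20) = 867/10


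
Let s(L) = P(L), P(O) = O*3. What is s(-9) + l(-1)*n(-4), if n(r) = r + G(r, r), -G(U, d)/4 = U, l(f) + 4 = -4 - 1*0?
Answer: -123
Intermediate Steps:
l(f) = -8 (l(f) = -4 + (-4 - 1*0) = -4 + (-4 + 0) = -4 - 4 = -8)
P(O) = 3*O
G(U, d) = -4*U
n(r) = -3*r (n(r) = r - 4*r = -3*r)
s(L) = 3*L
s(-9) + l(-1)*n(-4) = 3*(-9) - (-24)*(-4) = -27 - 8*12 = -27 - 96 = -123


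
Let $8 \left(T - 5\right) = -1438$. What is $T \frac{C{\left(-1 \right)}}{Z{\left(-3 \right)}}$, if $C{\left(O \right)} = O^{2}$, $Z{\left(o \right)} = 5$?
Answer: $- \frac{699}{20} \approx -34.95$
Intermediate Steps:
$T = - \frac{699}{4}$ ($T = 5 + \frac{1}{8} \left(-1438\right) = 5 - \frac{719}{4} = - \frac{699}{4} \approx -174.75$)
$T \frac{C{\left(-1 \right)}}{Z{\left(-3 \right)}} = - \frac{699 \frac{\left(-1\right)^{2}}{5}}{4} = - \frac{699 \cdot 1 \cdot \frac{1}{5}}{4} = \left(- \frac{699}{4}\right) \frac{1}{5} = - \frac{699}{20}$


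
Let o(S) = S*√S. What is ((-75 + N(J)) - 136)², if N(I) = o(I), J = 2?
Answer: 44529 - 844*√2 ≈ 43335.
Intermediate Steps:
o(S) = S^(3/2)
N(I) = I^(3/2)
((-75 + N(J)) - 136)² = ((-75 + 2^(3/2)) - 136)² = ((-75 + 2*√2) - 136)² = (-211 + 2*√2)²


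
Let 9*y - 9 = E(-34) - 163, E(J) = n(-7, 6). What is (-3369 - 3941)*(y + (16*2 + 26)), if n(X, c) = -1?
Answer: -2682770/9 ≈ -2.9809e+5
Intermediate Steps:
E(J) = -1
y = -155/9 (y = 1 + (-1 - 163)/9 = 1 + (⅑)*(-164) = 1 - 164/9 = -155/9 ≈ -17.222)
(-3369 - 3941)*(y + (16*2 + 26)) = (-3369 - 3941)*(-155/9 + (16*2 + 26)) = -7310*(-155/9 + (32 + 26)) = -7310*(-155/9 + 58) = -7310*367/9 = -2682770/9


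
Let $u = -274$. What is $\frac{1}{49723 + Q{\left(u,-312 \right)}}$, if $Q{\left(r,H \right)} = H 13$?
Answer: $\frac{1}{45667} \approx 2.1898 \cdot 10^{-5}$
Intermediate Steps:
$Q{\left(r,H \right)} = 13 H$
$\frac{1}{49723 + Q{\left(u,-312 \right)}} = \frac{1}{49723 + 13 \left(-312\right)} = \frac{1}{49723 - 4056} = \frac{1}{45667}$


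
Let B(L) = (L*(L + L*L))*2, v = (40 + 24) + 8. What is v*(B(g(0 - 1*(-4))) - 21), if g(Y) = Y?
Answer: 10008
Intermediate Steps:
v = 72 (v = 64 + 8 = 72)
B(L) = 2*L*(L + L²) (B(L) = (L*(L + L²))*2 = 2*L*(L + L²))
v*(B(g(0 - 1*(-4))) - 21) = 72*(2*(0 - 1*(-4))²*(1 + (0 - 1*(-4))) - 21) = 72*(2*(0 + 4)²*(1 + (0 + 4)) - 21) = 72*(2*4²*(1 + 4) - 21) = 72*(2*16*5 - 21) = 72*(160 - 21) = 72*139 = 10008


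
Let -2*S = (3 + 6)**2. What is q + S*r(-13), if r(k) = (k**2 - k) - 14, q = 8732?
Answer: 1928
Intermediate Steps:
S = -81/2 (S = -(3 + 6)**2/2 = -1/2*9**2 = -1/2*81 = -81/2 ≈ -40.500)
r(k) = -14 + k**2 - k
q + S*r(-13) = 8732 - 81*(-14 + (-13)**2 - 1*(-13))/2 = 8732 - 81*(-14 + 169 + 13)/2 = 8732 - 81/2*168 = 8732 - 6804 = 1928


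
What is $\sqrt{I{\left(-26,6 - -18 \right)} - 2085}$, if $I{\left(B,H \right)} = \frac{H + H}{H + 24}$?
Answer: $2 i \sqrt{521} \approx 45.651 i$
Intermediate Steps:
$I{\left(B,H \right)} = \frac{2 H}{24 + H}$
$\sqrt{I{\left(-26,6 - -18 \right)} - 2085} = \sqrt{\frac{2 \left(6 - -18\right)}{24 + \left(6 - -18\right)} - 2085} = \sqrt{\frac{2 \left(6 + 18\right)}{24 + \left(6 + 18\right)} - 2085} = \sqrt{2 \cdot 24 \frac{1}{24 + 24} - 2085} = \sqrt{2 \cdot 24 \cdot \frac{1}{48} - 2085} = \sqrt{1 - 2085} = \sqrt{-2084} = 2 i \sqrt{521}$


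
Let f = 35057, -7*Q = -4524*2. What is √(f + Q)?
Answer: √1781129/7 ≈ 190.66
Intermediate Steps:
Q = 9048/7 (Q = -(-4524)*2/7 = -⅐*(-9048) = 9048/7 ≈ 1292.6)
√(f + Q) = √(35057 + 9048/7) = √(254447/7) = √1781129/7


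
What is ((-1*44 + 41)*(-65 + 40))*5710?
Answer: 428250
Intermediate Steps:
((-1*44 + 41)*(-65 + 40))*5710 = ((-44 + 41)*(-25))*5710 = -3*(-25)*5710 = 75*5710 = 428250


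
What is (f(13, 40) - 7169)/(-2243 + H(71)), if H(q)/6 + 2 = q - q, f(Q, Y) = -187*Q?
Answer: 1920/451 ≈ 4.2572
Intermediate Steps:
H(q) = -12 (H(q) = -12 + 6*(q - q) = -12 + 6*0 = -12 + 0 = -12)
(f(13, 40) - 7169)/(-2243 + H(71)) = (-187*13 - 7169)/(-2243 - 12) = (-2431 - 7169)/(-2255) = -9600*(-1/2255) = 1920/451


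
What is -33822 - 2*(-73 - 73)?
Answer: -33530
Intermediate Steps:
-33822 - 2*(-73 - 73) = -33822 - 2*(-146) = -33822 + 292 = -33530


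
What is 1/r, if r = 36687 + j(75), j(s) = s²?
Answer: 1/42312 ≈ 2.3634e-5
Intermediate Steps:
r = 42312 (r = 36687 + 75² = 36687 + 5625 = 42312)
1/r = 1/42312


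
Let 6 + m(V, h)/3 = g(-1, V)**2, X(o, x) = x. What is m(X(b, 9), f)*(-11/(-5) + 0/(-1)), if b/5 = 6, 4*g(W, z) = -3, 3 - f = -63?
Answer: -2871/80 ≈ -35.888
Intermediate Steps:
f = 66 (f = 3 - 1*(-63) = 3 + 63 = 66)
g(W, z) = -3/4 (g(W, z) = (1/4)*(-3) = -3/4)
b = 30 (b = 5*6 = 30)
m(V, h) = -261/16 (m(V, h) = -18 + 3*(-3/4)**2 = -18 + 3*(9/16) = -18 + 27/16 = -261/16)
m(X(b, 9), f)*(-11/(-5) + 0/(-1)) = -261*(-11/(-5) + 0/(-1))/16 = -261*(-11*(-1/5) + 0*(-1))/16 = -261*(11/5 + 0)/16 = -261/16*11/5 = -2871/80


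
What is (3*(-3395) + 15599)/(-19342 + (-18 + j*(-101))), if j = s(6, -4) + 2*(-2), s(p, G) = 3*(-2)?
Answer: -2707/9175 ≈ -0.29504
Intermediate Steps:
s(p, G) = -6
j = -10 (j = -6 + 2*(-2) = -6 - 4 = -10)
(3*(-3395) + 15599)/(-19342 + (-18 + j*(-101))) = (3*(-3395) + 15599)/(-19342 + (-18 - 10*(-101))) = (-10185 + 15599)/(-19342 + (-18 + 1010)) = 5414/(-19342 + 992) = 5414/(-18350) = 5414*(-1/18350) = -2707/9175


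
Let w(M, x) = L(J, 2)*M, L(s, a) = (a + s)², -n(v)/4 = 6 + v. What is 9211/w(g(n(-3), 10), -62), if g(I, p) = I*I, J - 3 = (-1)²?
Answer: 9211/5184 ≈ 1.7768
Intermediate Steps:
n(v) = -24 - 4*v (n(v) = -4*(6 + v) = -24 - 4*v)
J = 4 (J = 3 + (-1)² = 3 + 1 = 4)
g(I, p) = I²
w(M, x) = 36*M (w(M, x) = (2 + 4)²*M = 6²*M = 36*M)
9211/w(g(n(-3), 10), -62) = 9211/((36*(-24 - 4*(-3))²)) = 9211/((36*(-24 + 12)²)) = 9211/((36*(-12)²)) = 9211/((36*144)) = 9211/5184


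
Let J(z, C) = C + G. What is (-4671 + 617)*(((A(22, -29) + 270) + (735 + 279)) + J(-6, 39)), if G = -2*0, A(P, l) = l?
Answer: -5245876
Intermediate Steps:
G = 0
J(z, C) = C (J(z, C) = C + 0 = C)
(-4671 + 617)*(((A(22, -29) + 270) + (735 + 279)) + J(-6, 39)) = (-4671 + 617)*(((-29 + 270) + (735 + 279)) + 39) = -4054*((241 + 1014) + 39) = -4054*(1255 + 39) = -4054*1294 = -5245876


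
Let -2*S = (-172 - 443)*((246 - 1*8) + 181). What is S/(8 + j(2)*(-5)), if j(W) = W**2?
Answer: -85895/8 ≈ -10737.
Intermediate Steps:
S = 257685/2 (S = -(-172 - 443)*((246 - 1*8) + 181)/2 = -(-615)*((246 - 8) + 181)/2 = -(-615)*(238 + 181)/2 = -(-615)*419/2 = -1/2*(-257685) = 257685/2 ≈ 1.2884e+5)
S/(8 + j(2)*(-5)) = 257685/(2*(8 + 2**2*(-5))) = 257685/(2*(8 + 4*(-5))) = 257685/(2*(8 - 20)) = (257685/2)/(-12) = (257685/2)*(-1/12) = -85895/8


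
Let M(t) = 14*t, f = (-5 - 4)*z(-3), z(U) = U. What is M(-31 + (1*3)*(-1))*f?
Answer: -12852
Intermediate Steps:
f = 27 (f = (-5 - 4)*(-3) = -9*(-3) = 27)
M(-31 + (1*3)*(-1))*f = (14*(-31 + (1*3)*(-1)))*27 = (14*(-31 + 3*(-1)))*27 = (14*(-31 - 3))*27 = (14*(-34))*27 = -476*27 = -12852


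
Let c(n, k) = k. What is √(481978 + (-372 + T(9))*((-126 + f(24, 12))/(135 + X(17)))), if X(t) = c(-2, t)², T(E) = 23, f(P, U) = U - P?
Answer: √5416781101/106 ≈ 694.33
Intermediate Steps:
X(t) = t²
√(481978 + (-372 + T(9))*((-126 + f(24, 12))/(135 + X(17)))) = √(481978 + (-372 + 23)*((-126 + (12 - 1*24))/(135 + 17²))) = √(481978 - 349*(-126 + (12 - 24))/(135 + 289)) = √(481978 - 349*(-126 - 12)/424) = √(481978 - (-48162)/424) = √(481978 - 349*(-69/212)) = √(481978 + 24081/212) = √(102203417/212) = √5416781101/106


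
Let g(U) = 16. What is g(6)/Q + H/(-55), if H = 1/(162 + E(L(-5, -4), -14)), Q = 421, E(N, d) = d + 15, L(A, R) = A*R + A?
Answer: 143019/3774265 ≈ 0.037893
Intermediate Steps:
L(A, R) = A + A*R
E(N, d) = 15 + d
H = 1/163 (H = 1/(162 + (15 - 14)) = 1/(162 + 1) = 1/163 ≈ 0.0061350)
g(6)/Q + H/(-55) = 16/421 + (1/163)/(-55) = 16*(1/421) + (1/163)*(-1/55) = 16/421 - 1/8965 = 143019/3774265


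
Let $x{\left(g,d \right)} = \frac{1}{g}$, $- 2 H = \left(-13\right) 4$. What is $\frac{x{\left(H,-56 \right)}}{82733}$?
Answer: $\frac{1}{2151058} \approx 4.6489 \cdot 10^{-7}$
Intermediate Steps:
$H = 26$ ($H = - \frac{\left(-13\right) 4}{2} = \left(- \frac{1}{2}\right) \left(-52\right) = 26$)
$\frac{x{\left(H,-56 \right)}}{82733} = \frac{1}{26 \cdot 82733} = \frac{1}{26} \cdot \frac{1}{82733} = \frac{1}{2151058}$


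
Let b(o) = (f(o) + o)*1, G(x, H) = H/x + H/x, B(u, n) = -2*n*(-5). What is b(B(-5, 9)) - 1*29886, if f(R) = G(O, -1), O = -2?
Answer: -29795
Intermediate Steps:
B(u, n) = 10*n
G(x, H) = 2*H/x
f(R) = 1 (f(R) = 2*(-1)/(-2) = 2*(-1)*(-1/2) = 1)
b(o) = 1 + o (b(o) = (1 + o)*1 = 1 + o)
b(B(-5, 9)) - 1*29886 = (1 + 10*9) - 1*29886 = (1 + 90) - 29886 = 91 - 29886 = -29795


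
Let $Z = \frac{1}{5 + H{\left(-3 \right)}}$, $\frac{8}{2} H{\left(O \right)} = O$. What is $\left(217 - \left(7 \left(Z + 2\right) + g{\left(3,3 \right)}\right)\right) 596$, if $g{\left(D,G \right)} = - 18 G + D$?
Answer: $\frac{2556840}{17} \approx 1.504 \cdot 10^{5}$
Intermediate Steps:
$g{\left(D,G \right)} = D - 18 G$
$H{\left(O \right)} = \frac{O}{4}$
$Z = \frac{4}{17}$ ($Z = \frac{1}{5 + \frac{1}{4} \left(-3\right)} = \frac{1}{5 - \frac{3}{4}} = \frac{1}{\frac{17}{4}} = \frac{4}{17} \approx 0.23529$)
$\left(217 - \left(7 \left(Z + 2\right) + g{\left(3,3 \right)}\right)\right) 596 = \left(217 - \left(3 - 54 + 7 \left(\frac{4}{17} + 2\right)\right)\right) 596 = \left(217 - - \frac{601}{17}\right) 596 = \left(217 + \left(- \frac{266}{17} + 51\right)\right) 596 = \left(217 + \frac{601}{17}\right) 596 = \frac{4290}{17} \cdot 596 = \frac{2556840}{17}$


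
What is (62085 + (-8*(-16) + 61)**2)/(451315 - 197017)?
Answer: 16301/42383 ≈ 0.38461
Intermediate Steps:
(62085 + (-8*(-16) + 61)**2)/(451315 - 197017) = (62085 + (128 + 61)**2)/254298 = (62085 + 189**2)*(1/254298) = (62085 + 35721)*(1/254298) = 97806*(1/254298) = 16301/42383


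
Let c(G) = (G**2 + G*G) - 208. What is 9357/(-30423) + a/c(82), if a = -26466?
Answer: -154843633/67133420 ≈ -2.3065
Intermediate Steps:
c(G) = -208 + 2*G**2 (c(G) = (G**2 + G**2) - 208 = 2*G**2 - 208 = -208 + 2*G**2)
9357/(-30423) + a/c(82) = 9357/(-30423) - 26466/(-208 + 2*82**2) = 9357*(-1/30423) - 26466/(-208 + 2*6724) = -3119/10141 - 26466/(-208 + 13448) = -3119/10141 - 26466/13240 = -3119/10141 - 26466*1/13240 = -3119/10141 - 13233/6620 = -154843633/67133420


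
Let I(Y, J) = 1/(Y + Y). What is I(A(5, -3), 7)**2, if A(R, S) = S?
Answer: 1/36 ≈ 0.027778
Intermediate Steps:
I(Y, J) = 1/(2*Y)
I(A(5, -3), 7)**2 = ((1/2)/(-3))**2 = ((1/2)*(-1/3))**2 = (-1/6)**2 = 1/36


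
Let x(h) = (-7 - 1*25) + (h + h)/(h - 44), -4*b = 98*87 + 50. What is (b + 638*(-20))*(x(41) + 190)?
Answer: -1947456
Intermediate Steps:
b = -2144 (b = -(98*87 + 50)/4 = -(8526 + 50)/4 = -¼*8576 = -2144)
x(h) = -32 + 2*h/(-44 + h) (x(h) = (-7 - 25) + (2*h)/(-44 + h) = -32 + 2*h/(-44 + h))
(b + 638*(-20))*(x(41) + 190) = (-2144 + 638*(-20))*(2*(704 - 15*41)/(-44 + 41) + 190) = (-2144 - 12760)*(2*(704 - 615)/(-3) + 190) = -14904*(2*(-⅓)*89 + 190) = -14904*(-178/3 + 190) = -14904*392/3 = -1947456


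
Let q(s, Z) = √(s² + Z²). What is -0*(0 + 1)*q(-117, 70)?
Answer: 0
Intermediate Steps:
q(s, Z) = √(Z² + s²)
-0*(0 + 1)*q(-117, 70) = -0*(0 + 1)*√(70² + (-117)²) = -0*1*√(4900 + 13689) = -0*√18589 = -1*0 = 0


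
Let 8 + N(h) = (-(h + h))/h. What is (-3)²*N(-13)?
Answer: -90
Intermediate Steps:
N(h) = -10 (N(h) = -8 + (-(h + h))/h = -8 + (-2*h)/h = -8 - 2 = -10)
(-3)²*N(-13) = (-3)²*(-10) = 9*(-10) = -90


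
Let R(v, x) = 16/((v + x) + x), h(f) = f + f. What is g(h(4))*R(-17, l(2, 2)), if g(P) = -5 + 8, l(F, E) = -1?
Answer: -48/19 ≈ -2.5263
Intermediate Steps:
h(f) = 2*f
g(P) = 3
R(v, x) = 16/(v + 2*x)
g(h(4))*R(-17, l(2, 2)) = 3*(16/(-17 + 2*(-1))) = 3*(16/(-17 - 2)) = 3*(16/(-19)) = 3*(16*(-1/19)) = 3*(-16/19) = -48/19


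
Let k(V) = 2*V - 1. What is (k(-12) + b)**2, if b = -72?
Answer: 9409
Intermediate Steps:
k(V) = -1 + 2*V
(k(-12) + b)**2 = ((-1 + 2*(-12)) - 72)**2 = ((-1 - 24) - 72)**2 = (-25 - 72)**2 = (-97)**2 = 9409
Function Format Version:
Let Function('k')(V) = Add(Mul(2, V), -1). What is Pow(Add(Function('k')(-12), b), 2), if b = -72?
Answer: 9409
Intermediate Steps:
Function('k')(V) = Add(-1, Mul(2, V))
Pow(Add(Function('k')(-12), b), 2) = Pow(Add(Add(-1, Mul(2, -12)), -72), 2) = Pow(Add(Add(-1, -24), -72), 2) = Pow(Add(-25, -72), 2) = Pow(-97, 2) = 9409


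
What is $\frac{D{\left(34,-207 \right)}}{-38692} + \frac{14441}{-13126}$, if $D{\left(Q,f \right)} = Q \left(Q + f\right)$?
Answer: $- \frac{3540765}{3734347} \approx -0.94816$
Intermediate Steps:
$\frac{D{\left(34,-207 \right)}}{-38692} + \frac{14441}{-13126} = \frac{34 \left(34 - 207\right)}{-38692} + \frac{14441}{-13126} = 34 \left(-173\right) \left(- \frac{1}{38692}\right) + 14441 \left(- \frac{1}{13126}\right) = \left(-5882\right) \left(- \frac{1}{38692}\right) - \frac{14441}{13126} = \frac{173}{1138} - \frac{14441}{13126} = - \frac{3540765}{3734347}$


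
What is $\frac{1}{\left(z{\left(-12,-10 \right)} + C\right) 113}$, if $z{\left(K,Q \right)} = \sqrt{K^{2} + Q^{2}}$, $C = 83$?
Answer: $\frac{83}{750885} - \frac{2 \sqrt{61}}{750885} \approx 8.9733 \cdot 10^{-5}$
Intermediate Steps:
$\frac{1}{\left(z{\left(-12,-10 \right)} + C\right) 113} = \frac{1}{\left(\sqrt{\left(-12\right)^{2} + \left(-10\right)^{2}} + 83\right) 113} = \frac{1}{\left(\sqrt{144 + 100} + 83\right) 113} = \frac{1}{\left(\sqrt{244} + 83\right) 113} = \frac{1}{\left(2 \sqrt{61} + 83\right) 113} = \frac{1}{\left(83 + 2 \sqrt{61}\right) 113} = \frac{1}{9379 + 226 \sqrt{61}}$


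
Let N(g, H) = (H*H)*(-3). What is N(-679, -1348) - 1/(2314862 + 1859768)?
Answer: -22757210614561/4174630 ≈ -5.4513e+6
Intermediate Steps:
N(g, H) = -3*H² (N(g, H) = H²*(-3) = -3*H²)
N(-679, -1348) - 1/(2314862 + 1859768) = -3*(-1348)² - 1/(2314862 + 1859768) = -3*1817104 - 1/4174630 = -5451312 - 1*1/4174630 = -5451312 - 1/4174630 = -22757210614561/4174630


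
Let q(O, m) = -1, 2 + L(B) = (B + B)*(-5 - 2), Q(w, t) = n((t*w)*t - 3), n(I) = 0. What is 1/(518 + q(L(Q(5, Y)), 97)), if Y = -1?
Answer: 1/517 ≈ 0.0019342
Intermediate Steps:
Q(w, t) = 0
L(B) = -2 - 14*B (L(B) = -2 + (B + B)*(-5 - 2) = -2 + (2*B)*(-7) = -2 - 14*B)
1/(518 + q(L(Q(5, Y)), 97)) = 1/(518 - 1) = 1/517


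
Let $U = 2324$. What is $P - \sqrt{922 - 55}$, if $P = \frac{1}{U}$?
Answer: $\frac{1}{2324} - 17 \sqrt{3} \approx -29.444$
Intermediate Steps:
$P = \frac{1}{2324} \approx 0.00043029$
$P - \sqrt{922 - 55} = \frac{1}{2324} - \sqrt{922 - 55} = \frac{1}{2324} - \sqrt{867} = \frac{1}{2324} - 17 \sqrt{3}$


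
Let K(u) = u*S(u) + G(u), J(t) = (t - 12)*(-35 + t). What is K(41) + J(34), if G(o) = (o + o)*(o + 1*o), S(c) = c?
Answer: 8383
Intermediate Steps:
J(t) = (-35 + t)*(-12 + t) (J(t) = (-12 + t)*(-35 + t) = (-35 + t)*(-12 + t))
G(o) = 4*o² (G(o) = (2*o)*(o + o) = (2*o)*(2*o) = 4*o²)
K(u) = 5*u² (K(u) = u*u + 4*u² = u² + 4*u² = 5*u²)
K(41) + J(34) = 5*41² + (420 + 34² - 47*34) = 5*1681 + (420 + 1156 - 1598) = 8405 - 22 = 8383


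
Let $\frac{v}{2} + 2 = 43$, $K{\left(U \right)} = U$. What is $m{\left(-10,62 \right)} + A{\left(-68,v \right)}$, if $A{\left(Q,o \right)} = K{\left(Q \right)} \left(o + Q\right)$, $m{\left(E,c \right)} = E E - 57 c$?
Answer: $-4386$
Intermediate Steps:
$v = 82$ ($v = -4 + 2 \cdot 43 = -4 + 86 = 82$)
$m{\left(E,c \right)} = E^{2} - 57 c$
$A{\left(Q,o \right)} = Q \left(Q + o\right)$ ($A{\left(Q,o \right)} = Q \left(o + Q\right) = Q \left(Q + o\right)$)
$m{\left(-10,62 \right)} + A{\left(-68,v \right)} = \left(\left(-10\right)^{2} - 3534\right) - 68 \left(-68 + 82\right) = \left(100 - 3534\right) - 952 = -3434 - 952 = -4386$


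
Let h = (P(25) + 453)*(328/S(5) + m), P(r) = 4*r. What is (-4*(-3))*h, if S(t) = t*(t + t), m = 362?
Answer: 61144104/25 ≈ 2.4458e+6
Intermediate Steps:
S(t) = 2*t**2 (S(t) = t*(2*t) = 2*t**2)
h = 5095342/25 (h = (4*25 + 453)*(328/((2*5**2)) + 362) = (100 + 453)*(328/((2*25)) + 362) = 553*(328/50 + 362) = 553*(328*(1/50) + 362) = 553*(164/25 + 362) = 553*(9214/25) = 5095342/25 ≈ 2.0381e+5)
(-4*(-3))*h = -4*(-3)*(5095342/25) = 12*(5095342/25) = 61144104/25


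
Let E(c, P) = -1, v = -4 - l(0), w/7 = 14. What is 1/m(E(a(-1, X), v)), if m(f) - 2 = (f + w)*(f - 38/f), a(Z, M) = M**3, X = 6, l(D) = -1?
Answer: 1/3591 ≈ 0.00027847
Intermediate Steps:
w = 98 (w = 7*14 = 98)
v = -3 (v = -4 - 1*(-1) = -4 + 1 = -3)
m(f) = 2 + (98 + f)*(f - 38/f) (m(f) = 2 + (f + 98)*(f - 38/f) = 2 + (98 + f)*(f - 38/f))
1/m(E(a(-1, X), v)) = 1/(-36 + (-1)**2 - 3724/(-1) + 98*(-1)) = 1/(-36 + 1 - 3724*(-1) - 98) = 1/(-36 + 1 + 3724 - 98) = 1/3591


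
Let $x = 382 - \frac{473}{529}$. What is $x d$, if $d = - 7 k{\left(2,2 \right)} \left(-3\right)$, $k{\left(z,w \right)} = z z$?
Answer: $\frac{16934820}{529} \approx 32013.0$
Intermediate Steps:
$k{\left(z,w \right)} = z^{2}$
$x = \frac{201605}{529}$ ($x = 382 - \frac{473}{529} = \frac{201605}{529} \approx 381.11$)
$d = 84$ ($d = - 7 \cdot 2^{2} \left(-3\right) = \left(-7\right) 4 \left(-3\right) = \left(-28\right) \left(-3\right) = 84$)
$x d = \frac{201605}{529} \cdot 84 = \frac{16934820}{529}$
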